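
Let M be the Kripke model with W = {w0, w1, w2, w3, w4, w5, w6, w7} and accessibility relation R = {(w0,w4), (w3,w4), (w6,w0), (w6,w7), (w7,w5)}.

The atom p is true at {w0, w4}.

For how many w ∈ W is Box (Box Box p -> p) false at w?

w0: successors {w4}; Box Box p -> p there: w4:T. ✓
w1: no successors, so Box (Box Box p -> p) holds vacuously. ✓
w2: no successors, so Box (Box Box p -> p) holds vacuously. ✓
w3: successors {w4}; Box Box p -> p there: w4:T. ✓
w4: no successors, so Box (Box Box p -> p) holds vacuously. ✓
w5: no successors, so Box (Box Box p -> p) holds vacuously. ✓
w6: successors {w0, w7}; Box Box p -> p there: w0:T, w7:F. ✗
w7: successors {w5}; Box Box p -> p there: w5:F. ✗
Satisfying worlds: {w0, w1, w2, w3, w4, w5}.
So Box (Box Box p -> p) fails at the other 2 worlds.

2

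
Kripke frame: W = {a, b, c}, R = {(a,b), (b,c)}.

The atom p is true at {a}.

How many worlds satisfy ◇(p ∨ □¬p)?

a: successors {b}; p ∨ □¬p there: b:T. ✓
b: successors {c}; p ∨ □¬p there: c:T. ✓
c: no successors, so ◇(p ∨ □¬p) fails. ✗
Satisfying worlds: {a, b}.

2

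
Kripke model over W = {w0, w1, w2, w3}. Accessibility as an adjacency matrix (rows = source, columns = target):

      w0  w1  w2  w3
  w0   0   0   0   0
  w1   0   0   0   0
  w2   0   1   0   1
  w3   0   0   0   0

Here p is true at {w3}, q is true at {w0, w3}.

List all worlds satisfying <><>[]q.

∅

w0: no successors, so <><>[]q fails. ✗
w1: no successors, so <><>[]q fails. ✗
w2: successors {w1, w3}; <>[]q there: w1:F, w3:F. ✗
w3: no successors, so <><>[]q fails. ✗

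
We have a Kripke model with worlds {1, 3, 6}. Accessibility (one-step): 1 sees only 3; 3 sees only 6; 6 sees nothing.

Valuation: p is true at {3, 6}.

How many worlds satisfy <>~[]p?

0

1: successors {3}; ~[]p there: 3:F. ✗
3: successors {6}; ~[]p there: 6:F. ✗
6: no successors, so <>~[]p fails. ✗
Satisfying worlds: ∅.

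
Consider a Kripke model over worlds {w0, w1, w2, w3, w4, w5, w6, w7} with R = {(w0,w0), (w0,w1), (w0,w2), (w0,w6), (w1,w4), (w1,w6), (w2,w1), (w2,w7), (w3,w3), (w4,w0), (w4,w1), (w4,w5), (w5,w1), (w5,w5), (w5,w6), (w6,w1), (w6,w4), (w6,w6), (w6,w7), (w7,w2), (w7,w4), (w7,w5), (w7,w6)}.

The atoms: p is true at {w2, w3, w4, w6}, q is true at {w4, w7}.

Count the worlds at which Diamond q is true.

w0: successors {w0, w1, w2, w6}; q there: w0:F, w1:F, w2:F, w6:F. ✗
w1: successors {w4, w6}; q there: w4:T, w6:F. ✓
w2: successors {w1, w7}; q there: w1:F, w7:T. ✓
w3: successors {w3}; q there: w3:F. ✗
w4: successors {w0, w1, w5}; q there: w0:F, w1:F, w5:F. ✗
w5: successors {w1, w5, w6}; q there: w1:F, w5:F, w6:F. ✗
w6: successors {w1, w4, w6, w7}; q there: w1:F, w4:T, w6:F, w7:T. ✓
w7: successors {w2, w4, w5, w6}; q there: w2:F, w4:T, w5:F, w6:F. ✓
Satisfying worlds: {w1, w2, w6, w7}.

4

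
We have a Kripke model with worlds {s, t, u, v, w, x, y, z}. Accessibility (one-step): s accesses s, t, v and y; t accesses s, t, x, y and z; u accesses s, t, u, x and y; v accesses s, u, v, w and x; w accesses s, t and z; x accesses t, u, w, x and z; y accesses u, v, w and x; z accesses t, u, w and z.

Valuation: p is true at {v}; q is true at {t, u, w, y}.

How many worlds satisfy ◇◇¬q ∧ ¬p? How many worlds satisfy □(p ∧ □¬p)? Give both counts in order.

7 and 0

For ◇◇¬q ∧ ¬p:
s: ◇◇¬q is T, ¬p is T. ✓
t: ◇◇¬q is T, ¬p is T. ✓
u: ◇◇¬q is T, ¬p is T. ✓
v: ◇◇¬q is T, ¬p is F. ✗
w: ◇◇¬q is T, ¬p is T. ✓
x: ◇◇¬q is T, ¬p is T. ✓
y: ◇◇¬q is T, ¬p is T. ✓
z: ◇◇¬q is T, ¬p is T. ✓
— 7 worlds.
For □(p ∧ □¬p):
s: successors {s, t, v, y}; p ∧ □¬p there: s:F, t:F, v:F, y:F. ✗
t: successors {s, t, x, y, z}; p ∧ □¬p there: s:F, t:F, x:F, y:F, z:F. ✗
u: successors {s, t, u, x, y}; p ∧ □¬p there: s:F, t:F, u:F, x:F, y:F. ✗
v: successors {s, u, v, w, x}; p ∧ □¬p there: s:F, u:F, v:F, w:F, x:F. ✗
w: successors {s, t, z}; p ∧ □¬p there: s:F, t:F, z:F. ✗
x: successors {t, u, w, x, z}; p ∧ □¬p there: t:F, u:F, w:F, x:F, z:F. ✗
y: successors {u, v, w, x}; p ∧ □¬p there: u:F, v:F, w:F, x:F. ✗
z: successors {t, u, w, z}; p ∧ □¬p there: t:F, u:F, w:F, z:F. ✗
— 0 worlds.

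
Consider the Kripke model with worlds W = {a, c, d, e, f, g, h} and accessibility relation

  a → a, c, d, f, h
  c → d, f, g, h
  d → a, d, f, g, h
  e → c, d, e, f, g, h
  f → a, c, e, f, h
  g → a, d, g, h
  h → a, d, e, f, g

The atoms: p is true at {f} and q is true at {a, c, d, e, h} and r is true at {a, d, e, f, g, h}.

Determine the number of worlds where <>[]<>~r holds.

a: successors {a, c, d, f, h}; []<>~r there: a:F, c:F, d:F, f:F, h:F. ✗
c: successors {d, f, g, h}; []<>~r there: d:F, f:F, g:F, h:F. ✗
d: successors {a, d, f, g, h}; []<>~r there: a:F, d:F, f:F, g:F, h:F. ✗
e: successors {c, d, e, f, g, h}; []<>~r there: c:F, d:F, e:F, f:F, g:F, h:F. ✗
f: successors {a, c, e, f, h}; []<>~r there: a:F, c:F, e:F, f:F, h:F. ✗
g: successors {a, d, g, h}; []<>~r there: a:F, d:F, g:F, h:F. ✗
h: successors {a, d, e, f, g}; []<>~r there: a:F, d:F, e:F, f:F, g:F. ✗
Satisfying worlds: ∅.

0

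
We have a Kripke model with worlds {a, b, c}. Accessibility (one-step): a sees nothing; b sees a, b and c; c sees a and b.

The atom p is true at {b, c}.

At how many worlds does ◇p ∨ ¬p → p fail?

a: ◇p ∨ ¬p is T, p is F. ✗
b: ◇p ∨ ¬p is T, p is T. ✓
c: ◇p ∨ ¬p is T, p is T. ✓
Satisfying worlds: {b, c}.
So ◇p ∨ ¬p → p fails at the other 1 world.

1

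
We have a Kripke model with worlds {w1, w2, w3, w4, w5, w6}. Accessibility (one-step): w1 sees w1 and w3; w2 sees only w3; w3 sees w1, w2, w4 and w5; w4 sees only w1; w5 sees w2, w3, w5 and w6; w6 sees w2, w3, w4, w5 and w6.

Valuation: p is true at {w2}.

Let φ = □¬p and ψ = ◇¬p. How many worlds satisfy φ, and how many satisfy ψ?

3 and 6

For □¬p:
w1: successors {w1, w3}; ¬p there: w1:T, w3:T. ✓
w2: successors {w3}; ¬p there: w3:T. ✓
w3: successors {w1, w2, w4, w5}; ¬p there: w1:T, w2:F, w4:T, w5:T. ✗
w4: successors {w1}; ¬p there: w1:T. ✓
w5: successors {w2, w3, w5, w6}; ¬p there: w2:F, w3:T, w5:T, w6:T. ✗
w6: successors {w2, w3, w4, w5, w6}; ¬p there: w2:F, w3:T, w4:T, w5:T, w6:T. ✗
— 3 worlds.
For ◇¬p:
w1: successors {w1, w3}; ¬p there: w1:T, w3:T. ✓
w2: successors {w3}; ¬p there: w3:T. ✓
w3: successors {w1, w2, w4, w5}; ¬p there: w1:T, w2:F, w4:T, w5:T. ✓
w4: successors {w1}; ¬p there: w1:T. ✓
w5: successors {w2, w3, w5, w6}; ¬p there: w2:F, w3:T, w5:T, w6:T. ✓
w6: successors {w2, w3, w4, w5, w6}; ¬p there: w2:F, w3:T, w4:T, w5:T, w6:T. ✓
— 6 worlds.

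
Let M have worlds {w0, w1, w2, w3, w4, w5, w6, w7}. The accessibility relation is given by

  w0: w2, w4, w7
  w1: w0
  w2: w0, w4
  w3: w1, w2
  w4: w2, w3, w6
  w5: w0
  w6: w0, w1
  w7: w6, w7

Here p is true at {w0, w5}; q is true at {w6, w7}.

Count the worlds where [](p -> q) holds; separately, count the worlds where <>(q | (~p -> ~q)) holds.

For [](p -> q):
w0: successors {w2, w4, w7}; p -> q there: w2:T, w4:T, w7:T. ✓
w1: successors {w0}; p -> q there: w0:F. ✗
w2: successors {w0, w4}; p -> q there: w0:F, w4:T. ✗
w3: successors {w1, w2}; p -> q there: w1:T, w2:T. ✓
w4: successors {w2, w3, w6}; p -> q there: w2:T, w3:T, w6:T. ✓
w5: successors {w0}; p -> q there: w0:F. ✗
w6: successors {w0, w1}; p -> q there: w0:F, w1:T. ✗
w7: successors {w6, w7}; p -> q there: w6:T, w7:T. ✓
— 4 worlds.
For <>(q | (~p -> ~q)):
w0: successors {w2, w4, w7}; q | (~p -> ~q) there: w2:T, w4:T, w7:T. ✓
w1: successors {w0}; q | (~p -> ~q) there: w0:T. ✓
w2: successors {w0, w4}; q | (~p -> ~q) there: w0:T, w4:T. ✓
w3: successors {w1, w2}; q | (~p -> ~q) there: w1:T, w2:T. ✓
w4: successors {w2, w3, w6}; q | (~p -> ~q) there: w2:T, w3:T, w6:T. ✓
w5: successors {w0}; q | (~p -> ~q) there: w0:T. ✓
w6: successors {w0, w1}; q | (~p -> ~q) there: w0:T, w1:T. ✓
w7: successors {w6, w7}; q | (~p -> ~q) there: w6:T, w7:T. ✓
— 8 worlds.

4 and 8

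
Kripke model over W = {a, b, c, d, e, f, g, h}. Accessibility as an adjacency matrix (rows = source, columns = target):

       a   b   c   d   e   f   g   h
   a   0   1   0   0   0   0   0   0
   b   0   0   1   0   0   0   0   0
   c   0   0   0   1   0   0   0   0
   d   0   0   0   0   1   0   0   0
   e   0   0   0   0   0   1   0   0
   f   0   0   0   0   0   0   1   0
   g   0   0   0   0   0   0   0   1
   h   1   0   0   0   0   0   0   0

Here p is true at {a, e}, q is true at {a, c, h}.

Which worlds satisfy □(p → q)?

a: successors {b}; p → q there: b:T. ✓
b: successors {c}; p → q there: c:T. ✓
c: successors {d}; p → q there: d:T. ✓
d: successors {e}; p → q there: e:F. ✗
e: successors {f}; p → q there: f:T. ✓
f: successors {g}; p → q there: g:T. ✓
g: successors {h}; p → q there: h:T. ✓
h: successors {a}; p → q there: a:T. ✓

{a, b, c, e, f, g, h}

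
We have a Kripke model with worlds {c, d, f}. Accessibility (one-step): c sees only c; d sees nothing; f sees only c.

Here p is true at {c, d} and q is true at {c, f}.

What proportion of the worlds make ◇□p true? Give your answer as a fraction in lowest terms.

2/3

c: successors {c}; □p there: c:T. ✓
d: no successors, so ◇□p fails. ✗
f: successors {c}; □p there: c:T. ✓
That's 2 of 3 worlds, so 2/3.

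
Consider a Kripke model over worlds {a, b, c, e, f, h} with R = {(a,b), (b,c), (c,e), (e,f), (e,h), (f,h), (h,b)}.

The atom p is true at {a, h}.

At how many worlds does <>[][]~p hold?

4

a: successors {b}; [][]~p there: b:T. ✓
b: successors {c}; [][]~p there: c:F. ✗
c: successors {e}; [][]~p there: e:F. ✗
e: successors {f, h}; [][]~p there: f:T, h:T. ✓
f: successors {h}; [][]~p there: h:T. ✓
h: successors {b}; [][]~p there: b:T. ✓
Satisfying worlds: {a, e, f, h}.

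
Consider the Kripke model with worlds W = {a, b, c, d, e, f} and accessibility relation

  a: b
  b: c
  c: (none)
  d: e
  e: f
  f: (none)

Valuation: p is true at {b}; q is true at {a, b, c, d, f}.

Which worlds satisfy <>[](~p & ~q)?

{b, e}

a: successors {b}; [](~p & ~q) there: b:F. ✗
b: successors {c}; [](~p & ~q) there: c:T. ✓
c: no successors, so <>[](~p & ~q) fails. ✗
d: successors {e}; [](~p & ~q) there: e:F. ✗
e: successors {f}; [](~p & ~q) there: f:T. ✓
f: no successors, so <>[](~p & ~q) fails. ✗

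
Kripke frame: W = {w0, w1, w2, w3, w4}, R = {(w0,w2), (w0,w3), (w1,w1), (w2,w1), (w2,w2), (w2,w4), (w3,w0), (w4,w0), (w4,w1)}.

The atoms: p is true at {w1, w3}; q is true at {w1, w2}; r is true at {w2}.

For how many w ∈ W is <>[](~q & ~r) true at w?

w0: successors {w2, w3}; [](~q & ~r) there: w2:F, w3:T. ✓
w1: successors {w1}; [](~q & ~r) there: w1:F. ✗
w2: successors {w1, w2, w4}; [](~q & ~r) there: w1:F, w2:F, w4:F. ✗
w3: successors {w0}; [](~q & ~r) there: w0:F. ✗
w4: successors {w0, w1}; [](~q & ~r) there: w0:F, w1:F. ✗
Satisfying worlds: {w0}.

1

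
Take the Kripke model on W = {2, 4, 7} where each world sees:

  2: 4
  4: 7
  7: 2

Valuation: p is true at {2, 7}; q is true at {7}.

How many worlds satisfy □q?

1

2: successors {4}; q there: 4:F. ✗
4: successors {7}; q there: 7:T. ✓
7: successors {2}; q there: 2:F. ✗
Satisfying worlds: {4}.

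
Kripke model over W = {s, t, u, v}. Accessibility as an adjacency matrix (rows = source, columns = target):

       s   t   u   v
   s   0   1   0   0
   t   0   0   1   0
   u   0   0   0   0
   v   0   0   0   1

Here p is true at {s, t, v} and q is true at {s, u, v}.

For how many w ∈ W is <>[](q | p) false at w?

s: successors {t}; [](q | p) there: t:T. ✓
t: successors {u}; [](q | p) there: u:T. ✓
u: no successors, so <>[](q | p) fails. ✗
v: successors {v}; [](q | p) there: v:T. ✓
Satisfying worlds: {s, t, v}.
So <>[](q | p) fails at the other 1 world.

1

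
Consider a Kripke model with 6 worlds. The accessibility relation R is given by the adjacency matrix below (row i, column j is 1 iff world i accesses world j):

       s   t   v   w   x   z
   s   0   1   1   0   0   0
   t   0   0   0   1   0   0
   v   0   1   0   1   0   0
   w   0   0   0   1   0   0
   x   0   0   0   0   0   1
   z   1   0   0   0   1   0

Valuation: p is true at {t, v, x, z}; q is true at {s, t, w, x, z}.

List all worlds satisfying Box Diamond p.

{x, z}

s: successors {t, v}; Diamond p there: t:F, v:T. ✗
t: successors {w}; Diamond p there: w:F. ✗
v: successors {t, w}; Diamond p there: t:F, w:F. ✗
w: successors {w}; Diamond p there: w:F. ✗
x: successors {z}; Diamond p there: z:T. ✓
z: successors {s, x}; Diamond p there: s:T, x:T. ✓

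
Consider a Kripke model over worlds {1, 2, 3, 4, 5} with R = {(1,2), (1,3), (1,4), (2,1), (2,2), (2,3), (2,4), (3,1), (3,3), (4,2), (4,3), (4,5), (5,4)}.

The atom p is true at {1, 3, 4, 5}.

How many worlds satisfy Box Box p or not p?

1: Box Box p is F, not p is F. ✗
2: Box Box p is F, not p is T. ✓
3: Box Box p is F, not p is F. ✗
4: Box Box p is F, not p is F. ✗
5: Box Box p is F, not p is F. ✗
Satisfying worlds: {2}.

1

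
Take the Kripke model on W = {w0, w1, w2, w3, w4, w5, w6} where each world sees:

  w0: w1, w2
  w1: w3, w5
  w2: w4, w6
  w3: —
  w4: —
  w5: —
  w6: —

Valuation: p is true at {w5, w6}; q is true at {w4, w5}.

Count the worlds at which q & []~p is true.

w0: q is F, []~p is T. ✗
w1: q is F, []~p is F. ✗
w2: q is F, []~p is F. ✗
w3: q is F, []~p is T. ✗
w4: q is T, []~p is T. ✓
w5: q is T, []~p is T. ✓
w6: q is F, []~p is T. ✗
Satisfying worlds: {w4, w5}.

2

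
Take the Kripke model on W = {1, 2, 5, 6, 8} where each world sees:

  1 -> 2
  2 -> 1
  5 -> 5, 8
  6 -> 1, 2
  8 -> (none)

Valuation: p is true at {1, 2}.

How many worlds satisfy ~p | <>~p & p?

3

1: ~p is F, <>~p & p is F. ✗
2: ~p is F, <>~p & p is F. ✗
5: ~p is T, <>~p & p is F. ✓
6: ~p is T, <>~p & p is F. ✓
8: ~p is T, <>~p & p is F. ✓
Satisfying worlds: {5, 6, 8}.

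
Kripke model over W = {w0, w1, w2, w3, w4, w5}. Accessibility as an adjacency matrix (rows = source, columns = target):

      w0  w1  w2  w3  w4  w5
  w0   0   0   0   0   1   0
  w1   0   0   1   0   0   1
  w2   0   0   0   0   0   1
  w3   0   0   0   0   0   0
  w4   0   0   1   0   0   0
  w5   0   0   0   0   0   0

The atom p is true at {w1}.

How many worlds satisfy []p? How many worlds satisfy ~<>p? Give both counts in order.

For []p:
w0: successors {w4}; p there: w4:F. ✗
w1: successors {w2, w5}; p there: w2:F, w5:F. ✗
w2: successors {w5}; p there: w5:F. ✗
w3: no successors, so []p holds vacuously. ✓
w4: successors {w2}; p there: w2:F. ✗
w5: no successors, so []p holds vacuously. ✓
— 2 worlds.
For ~<>p:
w0: <>p is F. ✓
w1: <>p is F. ✓
w2: <>p is F. ✓
w3: <>p is F. ✓
w4: <>p is F. ✓
w5: <>p is F. ✓
— 6 worlds.

2 and 6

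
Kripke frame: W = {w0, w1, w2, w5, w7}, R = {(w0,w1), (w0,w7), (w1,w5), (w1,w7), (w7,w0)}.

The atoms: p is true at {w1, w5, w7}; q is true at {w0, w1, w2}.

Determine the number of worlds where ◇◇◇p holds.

w0: successors {w1, w7}; ◇◇p there: w1:F, w7:T. ✓
w1: successors {w5, w7}; ◇◇p there: w5:F, w7:T. ✓
w2: no successors, so ◇◇◇p fails. ✗
w5: no successors, so ◇◇◇p fails. ✗
w7: successors {w0}; ◇◇p there: w0:T. ✓
Satisfying worlds: {w0, w1, w7}.

3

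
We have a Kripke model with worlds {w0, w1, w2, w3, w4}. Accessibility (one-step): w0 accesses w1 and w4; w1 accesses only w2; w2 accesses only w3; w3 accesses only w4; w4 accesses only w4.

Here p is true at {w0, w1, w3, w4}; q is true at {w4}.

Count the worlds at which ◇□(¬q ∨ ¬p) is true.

2

w0: successors {w1, w4}; □(¬q ∨ ¬p) there: w1:T, w4:F. ✓
w1: successors {w2}; □(¬q ∨ ¬p) there: w2:T. ✓
w2: successors {w3}; □(¬q ∨ ¬p) there: w3:F. ✗
w3: successors {w4}; □(¬q ∨ ¬p) there: w4:F. ✗
w4: successors {w4}; □(¬q ∨ ¬p) there: w4:F. ✗
Satisfying worlds: {w0, w1}.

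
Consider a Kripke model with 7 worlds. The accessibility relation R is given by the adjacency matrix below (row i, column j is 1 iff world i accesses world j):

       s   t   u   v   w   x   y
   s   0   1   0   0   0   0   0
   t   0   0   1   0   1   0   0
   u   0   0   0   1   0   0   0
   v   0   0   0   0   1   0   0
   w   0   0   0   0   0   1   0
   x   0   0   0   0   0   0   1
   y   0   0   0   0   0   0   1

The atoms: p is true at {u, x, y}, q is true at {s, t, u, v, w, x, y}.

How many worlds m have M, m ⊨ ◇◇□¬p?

s: successors {t}; ◇□¬p there: t:T. ✓
t: successors {u, w}; ◇□¬p there: u:T, w:F. ✓
u: successors {v}; ◇□¬p there: v:F. ✗
v: successors {w}; ◇□¬p there: w:F. ✗
w: successors {x}; ◇□¬p there: x:F. ✗
x: successors {y}; ◇□¬p there: y:F. ✗
y: successors {y}; ◇□¬p there: y:F. ✗
Satisfying worlds: {s, t}.

2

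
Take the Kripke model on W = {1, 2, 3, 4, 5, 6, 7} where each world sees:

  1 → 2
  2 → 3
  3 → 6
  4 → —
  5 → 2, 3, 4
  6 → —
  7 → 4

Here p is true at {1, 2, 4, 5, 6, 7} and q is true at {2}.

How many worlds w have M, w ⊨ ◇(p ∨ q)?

1: successors {2}; p ∨ q there: 2:T. ✓
2: successors {3}; p ∨ q there: 3:F. ✗
3: successors {6}; p ∨ q there: 6:T. ✓
4: no successors, so ◇(p ∨ q) fails. ✗
5: successors {2, 3, 4}; p ∨ q there: 2:T, 3:F, 4:T. ✓
6: no successors, so ◇(p ∨ q) fails. ✗
7: successors {4}; p ∨ q there: 4:T. ✓
Satisfying worlds: {1, 3, 5, 7}.

4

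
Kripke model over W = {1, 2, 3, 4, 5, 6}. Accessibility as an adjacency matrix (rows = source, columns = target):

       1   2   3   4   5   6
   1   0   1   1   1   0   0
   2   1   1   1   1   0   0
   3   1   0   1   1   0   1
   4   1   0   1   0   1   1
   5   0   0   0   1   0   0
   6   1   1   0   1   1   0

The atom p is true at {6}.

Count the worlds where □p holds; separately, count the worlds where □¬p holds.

For □p:
1: successors {2, 3, 4}; p there: 2:F, 3:F, 4:F. ✗
2: successors {1, 2, 3, 4}; p there: 1:F, 2:F, 3:F, 4:F. ✗
3: successors {1, 3, 4, 6}; p there: 1:F, 3:F, 4:F, 6:T. ✗
4: successors {1, 3, 5, 6}; p there: 1:F, 3:F, 5:F, 6:T. ✗
5: successors {4}; p there: 4:F. ✗
6: successors {1, 2, 4, 5}; p there: 1:F, 2:F, 4:F, 5:F. ✗
— 0 worlds.
For □¬p:
1: successors {2, 3, 4}; ¬p there: 2:T, 3:T, 4:T. ✓
2: successors {1, 2, 3, 4}; ¬p there: 1:T, 2:T, 3:T, 4:T. ✓
3: successors {1, 3, 4, 6}; ¬p there: 1:T, 3:T, 4:T, 6:F. ✗
4: successors {1, 3, 5, 6}; ¬p there: 1:T, 3:T, 5:T, 6:F. ✗
5: successors {4}; ¬p there: 4:T. ✓
6: successors {1, 2, 4, 5}; ¬p there: 1:T, 2:T, 4:T, 5:T. ✓
— 4 worlds.

0 and 4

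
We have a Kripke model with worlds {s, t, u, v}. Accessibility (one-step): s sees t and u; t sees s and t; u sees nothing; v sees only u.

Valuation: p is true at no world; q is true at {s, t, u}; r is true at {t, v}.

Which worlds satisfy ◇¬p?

s: successors {t, u}; ¬p there: t:T, u:T. ✓
t: successors {s, t}; ¬p there: s:T, t:T. ✓
u: no successors, so ◇¬p fails. ✗
v: successors {u}; ¬p there: u:T. ✓

{s, t, v}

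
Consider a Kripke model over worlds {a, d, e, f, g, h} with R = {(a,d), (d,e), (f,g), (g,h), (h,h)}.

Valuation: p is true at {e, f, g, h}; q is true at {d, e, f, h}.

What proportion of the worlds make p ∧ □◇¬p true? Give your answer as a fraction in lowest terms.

a: p is F, □◇¬p is F. ✗
d: p is F, □◇¬p is F. ✗
e: p is T, □◇¬p is T. ✓
f: p is T, □◇¬p is F. ✗
g: p is T, □◇¬p is F. ✗
h: p is T, □◇¬p is F. ✗
That's 1 of 6 worlds, so 1/6.

1/6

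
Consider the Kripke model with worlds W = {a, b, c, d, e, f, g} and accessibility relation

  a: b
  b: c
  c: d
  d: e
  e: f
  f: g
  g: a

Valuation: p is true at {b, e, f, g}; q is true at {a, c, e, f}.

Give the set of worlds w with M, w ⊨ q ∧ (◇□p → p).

a: q is T, ◇□p → p is T. ✓
b: q is F, ◇□p → p is T. ✗
c: q is T, ◇□p → p is F. ✗
d: q is F, ◇□p → p is F. ✗
e: q is T, ◇□p → p is T. ✓
f: q is T, ◇□p → p is T. ✓
g: q is F, ◇□p → p is T. ✗

{a, e, f}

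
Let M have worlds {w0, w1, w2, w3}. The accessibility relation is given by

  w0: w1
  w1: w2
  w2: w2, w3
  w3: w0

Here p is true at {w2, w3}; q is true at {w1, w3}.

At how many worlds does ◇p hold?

w0: successors {w1}; p there: w1:F. ✗
w1: successors {w2}; p there: w2:T. ✓
w2: successors {w2, w3}; p there: w2:T, w3:T. ✓
w3: successors {w0}; p there: w0:F. ✗
Satisfying worlds: {w1, w2}.

2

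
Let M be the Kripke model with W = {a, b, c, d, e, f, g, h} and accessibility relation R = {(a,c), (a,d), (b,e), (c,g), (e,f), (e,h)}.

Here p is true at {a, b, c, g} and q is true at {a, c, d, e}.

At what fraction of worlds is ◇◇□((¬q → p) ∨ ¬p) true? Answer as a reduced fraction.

1/4

a: successors {c, d}; ◇□((¬q → p) ∨ ¬p) there: c:T, d:F. ✓
b: successors {e}; ◇□((¬q → p) ∨ ¬p) there: e:T. ✓
c: successors {g}; ◇□((¬q → p) ∨ ¬p) there: g:F. ✗
d: no successors, so ◇◇□((¬q → p) ∨ ¬p) fails. ✗
e: successors {f, h}; ◇□((¬q → p) ∨ ¬p) there: f:F, h:F. ✗
f: no successors, so ◇◇□((¬q → p) ∨ ¬p) fails. ✗
g: no successors, so ◇◇□((¬q → p) ∨ ¬p) fails. ✗
h: no successors, so ◇◇□((¬q → p) ∨ ¬p) fails. ✗
That's 2 of 8 worlds, so 2/8 = 1/4.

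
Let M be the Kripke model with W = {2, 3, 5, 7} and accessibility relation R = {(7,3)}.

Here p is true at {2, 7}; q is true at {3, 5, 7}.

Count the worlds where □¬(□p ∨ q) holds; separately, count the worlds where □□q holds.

3 and 4

For □¬(□p ∨ q):
2: no successors, so □¬(□p ∨ q) holds vacuously. ✓
3: no successors, so □¬(□p ∨ q) holds vacuously. ✓
5: no successors, so □¬(□p ∨ q) holds vacuously. ✓
7: successors {3}; ¬(□p ∨ q) there: 3:F. ✗
— 3 worlds.
For □□q:
2: no successors, so □□q holds vacuously. ✓
3: no successors, so □□q holds vacuously. ✓
5: no successors, so □□q holds vacuously. ✓
7: successors {3}; □q there: 3:T. ✓
— 4 worlds.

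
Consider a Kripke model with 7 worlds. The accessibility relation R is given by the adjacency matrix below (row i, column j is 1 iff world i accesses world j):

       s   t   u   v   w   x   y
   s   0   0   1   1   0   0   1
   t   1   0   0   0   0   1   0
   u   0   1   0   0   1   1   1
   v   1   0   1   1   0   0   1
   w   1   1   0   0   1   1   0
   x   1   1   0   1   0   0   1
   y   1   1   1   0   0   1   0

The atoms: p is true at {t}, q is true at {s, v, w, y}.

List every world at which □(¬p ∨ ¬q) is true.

s: successors {u, v, y}; ¬p ∨ ¬q there: u:T, v:T, y:T. ✓
t: successors {s, x}; ¬p ∨ ¬q there: s:T, x:T. ✓
u: successors {t, w, x, y}; ¬p ∨ ¬q there: t:T, w:T, x:T, y:T. ✓
v: successors {s, u, v, y}; ¬p ∨ ¬q there: s:T, u:T, v:T, y:T. ✓
w: successors {s, t, w, x}; ¬p ∨ ¬q there: s:T, t:T, w:T, x:T. ✓
x: successors {s, t, v, y}; ¬p ∨ ¬q there: s:T, t:T, v:T, y:T. ✓
y: successors {s, t, u, x}; ¬p ∨ ¬q there: s:T, t:T, u:T, x:T. ✓

{s, t, u, v, w, x, y}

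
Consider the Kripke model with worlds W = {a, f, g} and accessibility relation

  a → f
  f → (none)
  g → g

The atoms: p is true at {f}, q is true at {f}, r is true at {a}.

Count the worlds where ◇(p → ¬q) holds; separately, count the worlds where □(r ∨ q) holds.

For ◇(p → ¬q):
a: successors {f}; p → ¬q there: f:F. ✗
f: no successors, so ◇(p → ¬q) fails. ✗
g: successors {g}; p → ¬q there: g:T. ✓
— 1 world.
For □(r ∨ q):
a: successors {f}; r ∨ q there: f:T. ✓
f: no successors, so □(r ∨ q) holds vacuously. ✓
g: successors {g}; r ∨ q there: g:F. ✗
— 2 worlds.

1 and 2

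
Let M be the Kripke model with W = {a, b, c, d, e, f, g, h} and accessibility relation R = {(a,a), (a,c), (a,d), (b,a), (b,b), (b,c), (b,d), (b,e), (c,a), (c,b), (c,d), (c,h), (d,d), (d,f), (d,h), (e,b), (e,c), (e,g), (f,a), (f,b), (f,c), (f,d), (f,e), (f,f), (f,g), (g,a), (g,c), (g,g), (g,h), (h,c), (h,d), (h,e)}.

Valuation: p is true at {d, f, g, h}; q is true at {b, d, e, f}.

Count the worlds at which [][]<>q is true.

a: successors {a, c, d}; []<>q there: a:T, c:T, d:T. ✓
b: successors {a, b, c, d, e}; []<>q there: a:T, b:T, c:T, d:T, e:F. ✗
c: successors {a, b, d, h}; []<>q there: a:T, b:T, d:T, h:T. ✓
d: successors {d, f, h}; []<>q there: d:T, f:F, h:T. ✗
e: successors {b, c, g}; []<>q there: b:T, c:T, g:F. ✗
f: successors {a, b, c, d, e, f, g}; []<>q there: a:T, b:T, c:T, d:T, e:F, f:F, g:F. ✗
g: successors {a, c, g, h}; []<>q there: a:T, c:T, g:F, h:T. ✗
h: successors {c, d, e}; []<>q there: c:T, d:T, e:F. ✗
Satisfying worlds: {a, c}.

2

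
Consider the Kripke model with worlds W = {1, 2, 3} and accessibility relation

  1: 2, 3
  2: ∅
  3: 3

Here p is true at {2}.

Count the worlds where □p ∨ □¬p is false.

1

1: □p is F, □¬p is F. ✗
2: □p is T, □¬p is T. ✓
3: □p is F, □¬p is T. ✓
Satisfying worlds: {2, 3}.
So □p ∨ □¬p fails at the other 1 world.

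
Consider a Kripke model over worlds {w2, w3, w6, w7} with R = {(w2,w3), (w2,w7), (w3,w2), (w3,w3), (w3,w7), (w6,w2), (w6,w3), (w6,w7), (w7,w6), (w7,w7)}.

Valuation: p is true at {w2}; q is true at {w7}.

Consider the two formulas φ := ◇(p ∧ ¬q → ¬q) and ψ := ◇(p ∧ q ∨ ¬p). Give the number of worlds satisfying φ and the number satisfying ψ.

4 and 4

For ◇(p ∧ ¬q → ¬q):
w2: successors {w3, w7}; p ∧ ¬q → ¬q there: w3:T, w7:T. ✓
w3: successors {w2, w3, w7}; p ∧ ¬q → ¬q there: w2:T, w3:T, w7:T. ✓
w6: successors {w2, w3, w7}; p ∧ ¬q → ¬q there: w2:T, w3:T, w7:T. ✓
w7: successors {w6, w7}; p ∧ ¬q → ¬q there: w6:T, w7:T. ✓
— 4 worlds.
For ◇(p ∧ q ∨ ¬p):
w2: successors {w3, w7}; p ∧ q ∨ ¬p there: w3:T, w7:T. ✓
w3: successors {w2, w3, w7}; p ∧ q ∨ ¬p there: w2:F, w3:T, w7:T. ✓
w6: successors {w2, w3, w7}; p ∧ q ∨ ¬p there: w2:F, w3:T, w7:T. ✓
w7: successors {w6, w7}; p ∧ q ∨ ¬p there: w6:T, w7:T. ✓
— 4 worlds.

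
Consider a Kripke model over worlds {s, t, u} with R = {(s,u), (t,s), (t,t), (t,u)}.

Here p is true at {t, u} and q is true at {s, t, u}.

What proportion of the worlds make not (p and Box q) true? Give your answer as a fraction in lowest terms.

1/3

s: p and Box q is F. ✓
t: p and Box q is T. ✗
u: p and Box q is T. ✗
That's 1 of 3 worlds, so 1/3.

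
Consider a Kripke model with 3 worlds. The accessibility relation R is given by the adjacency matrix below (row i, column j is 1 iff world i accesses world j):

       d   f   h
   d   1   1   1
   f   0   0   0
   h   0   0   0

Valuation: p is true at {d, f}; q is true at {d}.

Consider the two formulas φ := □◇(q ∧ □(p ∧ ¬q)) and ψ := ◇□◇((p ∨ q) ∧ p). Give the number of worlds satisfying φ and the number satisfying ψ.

2 and 1

For □◇(q ∧ □(p ∧ ¬q)):
d: successors {d, f, h}; ◇(q ∧ □(p ∧ ¬q)) there: d:F, f:F, h:F. ✗
f: no successors, so □◇(q ∧ □(p ∧ ¬q)) holds vacuously. ✓
h: no successors, so □◇(q ∧ □(p ∧ ¬q)) holds vacuously. ✓
— 2 worlds.
For ◇□◇((p ∨ q) ∧ p):
d: successors {d, f, h}; □◇((p ∨ q) ∧ p) there: d:F, f:T, h:T. ✓
f: no successors, so ◇□◇((p ∨ q) ∧ p) fails. ✗
h: no successors, so ◇□◇((p ∨ q) ∧ p) fails. ✗
— 1 world.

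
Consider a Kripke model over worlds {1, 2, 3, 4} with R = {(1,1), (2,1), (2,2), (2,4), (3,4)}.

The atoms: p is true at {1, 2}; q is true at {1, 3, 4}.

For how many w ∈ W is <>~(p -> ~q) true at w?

1: successors {1}; ~(p -> ~q) there: 1:T. ✓
2: successors {1, 2, 4}; ~(p -> ~q) there: 1:T, 2:F, 4:F. ✓
3: successors {4}; ~(p -> ~q) there: 4:F. ✗
4: no successors, so <>~(p -> ~q) fails. ✗
Satisfying worlds: {1, 2}.

2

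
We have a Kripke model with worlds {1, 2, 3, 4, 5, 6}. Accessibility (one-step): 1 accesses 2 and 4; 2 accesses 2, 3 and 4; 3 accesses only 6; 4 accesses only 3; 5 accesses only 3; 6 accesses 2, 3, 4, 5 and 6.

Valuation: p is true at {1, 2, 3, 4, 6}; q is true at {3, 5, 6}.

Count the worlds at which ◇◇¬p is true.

1: successors {2, 4}; ◇¬p there: 2:F, 4:F. ✗
2: successors {2, 3, 4}; ◇¬p there: 2:F, 3:F, 4:F. ✗
3: successors {6}; ◇¬p there: 6:T. ✓
4: successors {3}; ◇¬p there: 3:F. ✗
5: successors {3}; ◇¬p there: 3:F. ✗
6: successors {2, 3, 4, 5, 6}; ◇¬p there: 2:F, 3:F, 4:F, 5:F, 6:T. ✓
Satisfying worlds: {3, 6}.

2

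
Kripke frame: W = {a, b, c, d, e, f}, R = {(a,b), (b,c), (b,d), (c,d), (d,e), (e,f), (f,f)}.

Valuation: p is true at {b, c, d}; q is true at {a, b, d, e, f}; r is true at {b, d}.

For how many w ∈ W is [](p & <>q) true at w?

a: successors {b}; p & <>q there: b:T. ✓
b: successors {c, d}; p & <>q there: c:T, d:T. ✓
c: successors {d}; p & <>q there: d:T. ✓
d: successors {e}; p & <>q there: e:F. ✗
e: successors {f}; p & <>q there: f:F. ✗
f: successors {f}; p & <>q there: f:F. ✗
Satisfying worlds: {a, b, c}.

3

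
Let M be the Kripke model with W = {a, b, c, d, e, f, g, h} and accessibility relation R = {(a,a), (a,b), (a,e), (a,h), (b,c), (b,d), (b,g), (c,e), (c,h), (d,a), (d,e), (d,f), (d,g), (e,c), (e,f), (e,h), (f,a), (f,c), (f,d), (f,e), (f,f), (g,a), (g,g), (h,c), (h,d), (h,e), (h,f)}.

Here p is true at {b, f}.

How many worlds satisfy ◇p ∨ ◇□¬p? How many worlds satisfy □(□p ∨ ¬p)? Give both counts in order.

7 and 3

For ◇p ∨ ◇□¬p:
a: ◇p is T, ◇□¬p is T. ✓
b: ◇p is F, ◇□¬p is T. ✓
c: ◇p is F, ◇□¬p is F. ✗
d: ◇p is T, ◇□¬p is T. ✓
e: ◇p is T, ◇□¬p is T. ✓
f: ◇p is T, ◇□¬p is T. ✓
g: ◇p is F, ◇□¬p is T. ✓
h: ◇p is T, ◇□¬p is T. ✓
— 7 worlds.
For □(□p ∨ ¬p):
a: successors {a, b, e, h}; □p ∨ ¬p there: a:T, b:F, e:T, h:T. ✗
b: successors {c, d, g}; □p ∨ ¬p there: c:T, d:T, g:T. ✓
c: successors {e, h}; □p ∨ ¬p there: e:T, h:T. ✓
d: successors {a, e, f, g}; □p ∨ ¬p there: a:T, e:T, f:F, g:T. ✗
e: successors {c, f, h}; □p ∨ ¬p there: c:T, f:F, h:T. ✗
f: successors {a, c, d, e, f}; □p ∨ ¬p there: a:T, c:T, d:T, e:T, f:F. ✗
g: successors {a, g}; □p ∨ ¬p there: a:T, g:T. ✓
h: successors {c, d, e, f}; □p ∨ ¬p there: c:T, d:T, e:T, f:F. ✗
— 3 worlds.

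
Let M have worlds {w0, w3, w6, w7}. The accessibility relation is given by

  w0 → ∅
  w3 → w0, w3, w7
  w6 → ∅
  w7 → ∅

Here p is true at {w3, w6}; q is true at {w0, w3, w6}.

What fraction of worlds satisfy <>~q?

1/4

w0: no successors, so <>~q fails. ✗
w3: successors {w0, w3, w7}; ~q there: w0:F, w3:F, w7:T. ✓
w6: no successors, so <>~q fails. ✗
w7: no successors, so <>~q fails. ✗
That's 1 of 4 worlds, so 1/4.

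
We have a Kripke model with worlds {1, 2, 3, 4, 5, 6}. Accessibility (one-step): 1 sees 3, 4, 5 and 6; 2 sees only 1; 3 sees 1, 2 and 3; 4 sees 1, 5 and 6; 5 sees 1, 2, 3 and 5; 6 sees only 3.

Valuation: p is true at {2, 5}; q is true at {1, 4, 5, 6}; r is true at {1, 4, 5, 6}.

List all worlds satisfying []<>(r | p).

{2, 3, 5, 6}

1: successors {3, 4, 5, 6}; <>(r | p) there: 3:T, 4:T, 5:T, 6:F. ✗
2: successors {1}; <>(r | p) there: 1:T. ✓
3: successors {1, 2, 3}; <>(r | p) there: 1:T, 2:T, 3:T. ✓
4: successors {1, 5, 6}; <>(r | p) there: 1:T, 5:T, 6:F. ✗
5: successors {1, 2, 3, 5}; <>(r | p) there: 1:T, 2:T, 3:T, 5:T. ✓
6: successors {3}; <>(r | p) there: 3:T. ✓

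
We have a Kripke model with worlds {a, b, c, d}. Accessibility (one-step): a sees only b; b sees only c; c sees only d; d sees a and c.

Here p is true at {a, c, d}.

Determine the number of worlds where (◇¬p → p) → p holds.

a: ◇¬p → p is T, p is T. ✓
b: ◇¬p → p is T, p is F. ✗
c: ◇¬p → p is T, p is T. ✓
d: ◇¬p → p is T, p is T. ✓
Satisfying worlds: {a, c, d}.

3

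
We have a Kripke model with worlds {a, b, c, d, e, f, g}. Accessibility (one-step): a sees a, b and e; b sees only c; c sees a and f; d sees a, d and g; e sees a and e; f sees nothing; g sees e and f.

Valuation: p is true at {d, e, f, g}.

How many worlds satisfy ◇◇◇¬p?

6

a: successors {a, b, e}; ◇◇¬p there: a:T, b:T, e:T. ✓
b: successors {c}; ◇◇¬p there: c:T. ✓
c: successors {a, f}; ◇◇¬p there: a:T, f:F. ✓
d: successors {a, d, g}; ◇◇¬p there: a:T, d:T, g:T. ✓
e: successors {a, e}; ◇◇¬p there: a:T, e:T. ✓
f: no successors, so ◇◇◇¬p fails. ✗
g: successors {e, f}; ◇◇¬p there: e:T, f:F. ✓
Satisfying worlds: {a, b, c, d, e, g}.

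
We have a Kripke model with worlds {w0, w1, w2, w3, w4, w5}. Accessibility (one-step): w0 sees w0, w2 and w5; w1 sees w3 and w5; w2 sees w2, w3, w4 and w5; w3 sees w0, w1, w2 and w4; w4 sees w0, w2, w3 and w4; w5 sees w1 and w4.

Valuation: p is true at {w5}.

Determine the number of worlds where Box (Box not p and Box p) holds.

0

w0: successors {w0, w2, w5}; Box not p and Box p there: w0:F, w2:F, w5:F. ✗
w1: successors {w3, w5}; Box not p and Box p there: w3:F, w5:F. ✗
w2: successors {w2, w3, w4, w5}; Box not p and Box p there: w2:F, w3:F, w4:F, w5:F. ✗
w3: successors {w0, w1, w2, w4}; Box not p and Box p there: w0:F, w1:F, w2:F, w4:F. ✗
w4: successors {w0, w2, w3, w4}; Box not p and Box p there: w0:F, w2:F, w3:F, w4:F. ✗
w5: successors {w1, w4}; Box not p and Box p there: w1:F, w4:F. ✗
Satisfying worlds: ∅.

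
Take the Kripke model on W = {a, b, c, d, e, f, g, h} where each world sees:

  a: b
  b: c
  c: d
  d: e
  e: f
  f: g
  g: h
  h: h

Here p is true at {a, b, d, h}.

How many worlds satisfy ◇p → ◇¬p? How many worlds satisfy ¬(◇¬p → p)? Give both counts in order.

For ◇p → ◇¬p:
a: ◇p is T, ◇¬p is F. ✗
b: ◇p is F, ◇¬p is T. ✓
c: ◇p is T, ◇¬p is F. ✗
d: ◇p is F, ◇¬p is T. ✓
e: ◇p is F, ◇¬p is T. ✓
f: ◇p is F, ◇¬p is T. ✓
g: ◇p is T, ◇¬p is F. ✗
h: ◇p is T, ◇¬p is F. ✗
— 4 worlds.
For ¬(◇¬p → p):
a: ◇¬p → p is T. ✗
b: ◇¬p → p is T. ✗
c: ◇¬p → p is T. ✗
d: ◇¬p → p is T. ✗
e: ◇¬p → p is F. ✓
f: ◇¬p → p is F. ✓
g: ◇¬p → p is T. ✗
h: ◇¬p → p is T. ✗
— 2 worlds.

4 and 2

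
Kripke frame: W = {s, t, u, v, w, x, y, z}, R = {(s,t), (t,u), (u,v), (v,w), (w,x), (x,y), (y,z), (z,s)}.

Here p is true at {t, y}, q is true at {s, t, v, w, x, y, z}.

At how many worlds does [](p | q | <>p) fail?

s: successors {t}; p | q | <>p there: t:T. ✓
t: successors {u}; p | q | <>p there: u:F. ✗
u: successors {v}; p | q | <>p there: v:T. ✓
v: successors {w}; p | q | <>p there: w:T. ✓
w: successors {x}; p | q | <>p there: x:T. ✓
x: successors {y}; p | q | <>p there: y:T. ✓
y: successors {z}; p | q | <>p there: z:T. ✓
z: successors {s}; p | q | <>p there: s:T. ✓
Satisfying worlds: {s, u, v, w, x, y, z}.
So [](p | q | <>p) fails at the other 1 world.

1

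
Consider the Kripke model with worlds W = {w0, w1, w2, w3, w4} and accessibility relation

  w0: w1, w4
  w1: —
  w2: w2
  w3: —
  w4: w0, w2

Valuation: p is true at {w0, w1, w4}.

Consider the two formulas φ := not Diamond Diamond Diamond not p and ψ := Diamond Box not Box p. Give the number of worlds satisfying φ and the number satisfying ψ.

2 and 3

For not Diamond Diamond Diamond not p:
w0: Diamond Diamond Diamond not p is T. ✗
w1: Diamond Diamond Diamond not p is F. ✓
w2: Diamond Diamond Diamond not p is T. ✗
w3: Diamond Diamond Diamond not p is F. ✓
w4: Diamond Diamond Diamond not p is T. ✗
— 2 worlds.
For Diamond Box not Box p:
w0: successors {w1, w4}; Box not Box p there: w1:T, w4:F. ✓
w1: no successors, so Diamond Box not Box p fails. ✗
w2: successors {w2}; Box not Box p there: w2:T. ✓
w3: no successors, so Diamond Box not Box p fails. ✗
w4: successors {w0, w2}; Box not Box p there: w0:F, w2:T. ✓
— 3 worlds.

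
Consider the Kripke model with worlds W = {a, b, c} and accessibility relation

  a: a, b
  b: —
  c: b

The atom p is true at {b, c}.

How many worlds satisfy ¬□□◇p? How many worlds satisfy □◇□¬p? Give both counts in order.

1 and 1

For ¬□□◇p:
a: □□◇p is F. ✓
b: □□◇p is T. ✗
c: □□◇p is T. ✗
— 1 world.
For □◇□¬p:
a: successors {a, b}; ◇□¬p there: a:T, b:F. ✗
b: no successors, so □◇□¬p holds vacuously. ✓
c: successors {b}; ◇□¬p there: b:F. ✗
— 1 world.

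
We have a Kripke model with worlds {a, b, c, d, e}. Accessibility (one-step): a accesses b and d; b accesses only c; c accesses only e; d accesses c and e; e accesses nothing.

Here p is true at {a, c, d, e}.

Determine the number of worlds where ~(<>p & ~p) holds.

4

a: <>p & ~p is F. ✓
b: <>p & ~p is T. ✗
c: <>p & ~p is F. ✓
d: <>p & ~p is F. ✓
e: <>p & ~p is F. ✓
Satisfying worlds: {a, c, d, e}.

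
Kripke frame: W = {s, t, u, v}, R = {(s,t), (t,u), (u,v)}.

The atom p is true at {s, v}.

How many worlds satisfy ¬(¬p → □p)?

s: ¬p → □p is T. ✗
t: ¬p → □p is F. ✓
u: ¬p → □p is T. ✗
v: ¬p → □p is T. ✗
Satisfying worlds: {t}.

1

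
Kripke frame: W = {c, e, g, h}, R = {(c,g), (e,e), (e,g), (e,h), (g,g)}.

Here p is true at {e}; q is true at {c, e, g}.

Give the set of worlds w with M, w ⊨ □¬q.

c: successors {g}; ¬q there: g:F. ✗
e: successors {e, g, h}; ¬q there: e:F, g:F, h:T. ✗
g: successors {g}; ¬q there: g:F. ✗
h: no successors, so □¬q holds vacuously. ✓

{h}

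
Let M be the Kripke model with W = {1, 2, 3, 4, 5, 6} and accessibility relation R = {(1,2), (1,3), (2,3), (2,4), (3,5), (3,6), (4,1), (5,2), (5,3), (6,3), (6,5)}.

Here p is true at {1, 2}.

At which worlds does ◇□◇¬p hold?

1: successors {2, 3}; □◇¬p there: 2:F, 3:T. ✓
2: successors {3, 4}; □◇¬p there: 3:T, 4:T. ✓
3: successors {5, 6}; □◇¬p there: 5:T, 6:T. ✓
4: successors {1}; □◇¬p there: 1:T. ✓
5: successors {2, 3}; □◇¬p there: 2:F, 3:T. ✓
6: successors {3, 5}; □◇¬p there: 3:T, 5:T. ✓

{1, 2, 3, 4, 5, 6}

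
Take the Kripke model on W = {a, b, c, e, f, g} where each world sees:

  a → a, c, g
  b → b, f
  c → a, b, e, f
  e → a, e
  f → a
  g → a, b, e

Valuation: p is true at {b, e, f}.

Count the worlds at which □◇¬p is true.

a: successors {a, c, g}; ◇¬p there: a:T, c:T, g:T. ✓
b: successors {b, f}; ◇¬p there: b:F, f:T. ✗
c: successors {a, b, e, f}; ◇¬p there: a:T, b:F, e:T, f:T. ✗
e: successors {a, e}; ◇¬p there: a:T, e:T. ✓
f: successors {a}; ◇¬p there: a:T. ✓
g: successors {a, b, e}; ◇¬p there: a:T, b:F, e:T. ✗
Satisfying worlds: {a, e, f}.

3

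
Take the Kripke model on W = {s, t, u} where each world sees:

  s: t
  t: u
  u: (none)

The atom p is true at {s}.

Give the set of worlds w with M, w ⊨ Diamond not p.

{s, t}

s: successors {t}; not p there: t:T. ✓
t: successors {u}; not p there: u:T. ✓
u: no successors, so Diamond not p fails. ✗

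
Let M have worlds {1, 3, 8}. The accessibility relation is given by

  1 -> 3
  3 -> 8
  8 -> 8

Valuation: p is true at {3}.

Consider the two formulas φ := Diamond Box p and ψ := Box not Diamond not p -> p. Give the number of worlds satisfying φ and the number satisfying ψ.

0 and 3

For Diamond Box p:
1: successors {3}; Box p there: 3:F. ✗
3: successors {8}; Box p there: 8:F. ✗
8: successors {8}; Box p there: 8:F. ✗
— 0 worlds.
For Box not Diamond not p -> p:
1: Box not Diamond not p is F, p is F. ✓
3: Box not Diamond not p is F, p is T. ✓
8: Box not Diamond not p is F, p is F. ✓
— 3 worlds.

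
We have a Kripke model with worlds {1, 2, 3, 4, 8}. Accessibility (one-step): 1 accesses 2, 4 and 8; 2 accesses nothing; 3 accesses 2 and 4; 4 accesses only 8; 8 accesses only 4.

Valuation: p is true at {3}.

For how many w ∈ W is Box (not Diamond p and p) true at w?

1: successors {2, 4, 8}; not Diamond p and p there: 2:F, 4:F, 8:F. ✗
2: no successors, so Box (not Diamond p and p) holds vacuously. ✓
3: successors {2, 4}; not Diamond p and p there: 2:F, 4:F. ✗
4: successors {8}; not Diamond p and p there: 8:F. ✗
8: successors {4}; not Diamond p and p there: 4:F. ✗
Satisfying worlds: {2}.

1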